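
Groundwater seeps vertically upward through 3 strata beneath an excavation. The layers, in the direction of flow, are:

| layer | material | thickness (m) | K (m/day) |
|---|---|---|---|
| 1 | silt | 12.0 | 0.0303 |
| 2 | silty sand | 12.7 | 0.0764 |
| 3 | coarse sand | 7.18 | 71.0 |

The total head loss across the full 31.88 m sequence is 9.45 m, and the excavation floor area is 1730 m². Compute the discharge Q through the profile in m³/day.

Flow is perpendicular to layering, so the layers act in series and the equivalent K is the thickness-weighted harmonic mean.
Total thickness L = 12.0 + 12.7 + 7.18 = 31.88 m.
Σ(b_i/K_i) = 12.0/0.0303 + 12.7/0.0764 + 7.18/71.0 = 562.4 d.
K_eq = L / Σ(b_i/K_i) = 31.88 / 562.4 = 0.05669 m/day.
Q = K_eq · A · (Δh/L) = 0.05669 × 1730 × (9.45/31.88) = 29.07 m³/day.

29.1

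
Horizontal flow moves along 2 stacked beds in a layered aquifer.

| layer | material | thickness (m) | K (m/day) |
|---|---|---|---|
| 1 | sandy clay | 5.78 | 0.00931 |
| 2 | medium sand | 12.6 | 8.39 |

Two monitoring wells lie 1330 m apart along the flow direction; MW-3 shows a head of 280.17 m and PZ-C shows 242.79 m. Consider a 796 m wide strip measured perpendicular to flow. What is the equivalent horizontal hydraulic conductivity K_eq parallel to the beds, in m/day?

5.75

Flow is parallel to layering, so each bed carries its own Darcy discharge and the transmissivities add.
Σ(K_i·b_i) = 0.00931×5.78 + 8.39×12.6 = 105.8 m²/day.
Total thickness b = 18.38 m, so K_eq = Σ(K_i·b_i)/b = 5.755 m/day.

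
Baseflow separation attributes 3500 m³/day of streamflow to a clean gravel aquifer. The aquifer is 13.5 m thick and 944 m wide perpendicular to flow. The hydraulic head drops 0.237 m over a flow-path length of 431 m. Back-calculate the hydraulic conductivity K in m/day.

Cross-sectional area A = 944 × 13.5 = 12744 m².
Hydraulic gradient i = Δh / L = 0.237 / 431 = 0.0005499.
From Q = K·A·i, K = Q / (A·i) = 3500 / (12744 × 0.0005499) = 499.4 m/day.

499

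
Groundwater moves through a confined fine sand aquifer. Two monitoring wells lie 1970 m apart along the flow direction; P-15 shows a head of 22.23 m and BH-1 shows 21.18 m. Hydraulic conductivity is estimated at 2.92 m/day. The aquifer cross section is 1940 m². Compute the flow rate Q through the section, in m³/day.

Hydraulic gradient i = (22.23 − 21.18) / 1970 = 1.05 / 1970 = 0.0005330.
Darcy's law: Q = K · A · i = 2.920 × 1940 × 0.0005330 = 3.019 m³/day.

3.02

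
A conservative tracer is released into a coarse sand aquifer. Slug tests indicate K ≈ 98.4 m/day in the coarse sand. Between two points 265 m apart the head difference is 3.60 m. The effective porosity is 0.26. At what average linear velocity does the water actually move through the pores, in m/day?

Hydraulic gradient i = Δh / L = 3.60 / 265 = 0.01358.
Darcy flux q = K · i = 98.40 × 0.01358 = 1.337 m/day.
Seepage velocity v = q / n_e = 1.337 / 0.26 = 5.141 m/day.

5.14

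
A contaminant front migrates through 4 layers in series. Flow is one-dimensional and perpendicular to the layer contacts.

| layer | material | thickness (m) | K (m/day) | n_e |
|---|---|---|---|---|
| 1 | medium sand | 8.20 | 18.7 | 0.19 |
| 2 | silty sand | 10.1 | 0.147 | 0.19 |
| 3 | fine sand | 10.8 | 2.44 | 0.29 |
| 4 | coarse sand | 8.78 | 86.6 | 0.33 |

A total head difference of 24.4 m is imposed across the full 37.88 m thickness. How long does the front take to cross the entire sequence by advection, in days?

With flow normal to the layers, continuity requires the same specific discharge q through every layer.
Σ(b_i/K_i) = 8.20/18.7 + 10.1/0.147 + 10.8/2.44 + 8.78/86.6 = 73.67 d.
q = Δh / Σ(b_i/K_i) = 24.4 / 73.67 = 0.3312 m/day.
In each layer the seepage velocity is v_i = q/n_i, so the layer transit time is t_i = b_i·n_i / q:
  layer 1 (medium sand): t_1 = 8.20 × 0.19 / 0.3312 = 4.704 d
  layer 2 (silty sand): t_2 = 10.1 × 0.19 / 0.3312 = 5.794 d
  layer 3 (fine sand): t_3 = 10.8 × 0.29 / 0.3312 = 9.457 d
  layer 4 (coarse sand): t_4 = 8.78 × 0.33 / 0.3312 = 8.748 d
Total t = Σ t_i = 28.70 days.

28.7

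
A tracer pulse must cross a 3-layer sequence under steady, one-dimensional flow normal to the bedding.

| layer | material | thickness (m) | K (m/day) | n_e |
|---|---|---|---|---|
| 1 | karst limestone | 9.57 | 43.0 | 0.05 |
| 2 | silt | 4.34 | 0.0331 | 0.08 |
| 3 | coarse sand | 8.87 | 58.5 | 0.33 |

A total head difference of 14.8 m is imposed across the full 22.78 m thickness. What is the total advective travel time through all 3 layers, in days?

33.3

With flow normal to the layers, continuity requires the same specific discharge q through every layer.
Σ(b_i/K_i) = 9.57/43.0 + 4.34/0.0331 + 8.87/58.5 = 131.5 d.
q = Δh / Σ(b_i/K_i) = 14.8 / 131.5 = 0.1126 m/day.
In each layer the seepage velocity is v_i = q/n_i, so the layer transit time is t_i = b_i·n_i / q:
  layer 1 (karst limestone): t_1 = 9.57 × 0.05 / 0.1126 = 4.251 d
  layer 2 (silt): t_2 = 4.34 × 0.08 / 0.1126 = 3.085 d
  layer 3 (coarse sand): t_3 = 8.87 × 0.33 / 0.1126 = 26.01 d
Total t = Σ t_i = 33.34 days.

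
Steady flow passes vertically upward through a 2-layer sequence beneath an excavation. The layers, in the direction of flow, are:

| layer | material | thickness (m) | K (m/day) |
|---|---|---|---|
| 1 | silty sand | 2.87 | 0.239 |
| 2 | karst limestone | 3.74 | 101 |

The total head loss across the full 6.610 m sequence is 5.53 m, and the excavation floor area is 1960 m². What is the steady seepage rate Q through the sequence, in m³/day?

900

Flow is perpendicular to layering, so the layers act in series and the equivalent K is the thickness-weighted harmonic mean.
Total thickness L = 2.87 + 3.74 = 6.610 m.
Σ(b_i/K_i) = 2.87/0.239 + 3.74/101 = 12.05 d.
K_eq = L / Σ(b_i/K_i) = 6.610 / 12.05 = 0.5488 m/day.
Q = K_eq · A · (Δh/L) = 0.5488 × 1960 × (5.53/6.610) = 899.8 m³/day.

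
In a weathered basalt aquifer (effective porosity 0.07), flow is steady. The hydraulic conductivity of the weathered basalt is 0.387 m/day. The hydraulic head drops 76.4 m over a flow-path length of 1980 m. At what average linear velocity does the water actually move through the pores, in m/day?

0.213

Hydraulic gradient i = Δh / L = 76.4 / 1980 = 0.03859.
Darcy flux q = K · i = 0.3870 × 0.03859 = 0.01493 m/day.
Seepage velocity v = q / n_e = 0.01493 / 0.07 = 0.2133 m/day.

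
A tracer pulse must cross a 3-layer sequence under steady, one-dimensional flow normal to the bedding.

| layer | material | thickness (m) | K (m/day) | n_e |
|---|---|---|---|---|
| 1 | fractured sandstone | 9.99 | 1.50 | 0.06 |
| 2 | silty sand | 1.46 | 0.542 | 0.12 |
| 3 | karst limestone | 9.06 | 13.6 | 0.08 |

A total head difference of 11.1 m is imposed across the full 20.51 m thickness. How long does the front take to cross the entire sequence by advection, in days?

With flow normal to the layers, continuity requires the same specific discharge q through every layer.
Σ(b_i/K_i) = 9.99/1.50 + 1.46/0.542 + 9.06/13.6 = 10.02 d.
q = Δh / Σ(b_i/K_i) = 11.1 / 10.02 = 1.108 m/day.
In each layer the seepage velocity is v_i = q/n_i, so the layer transit time is t_i = b_i·n_i / q:
  layer 1 (fractured sandstone): t_1 = 9.99 × 0.06 / 1.108 = 0.5411 d
  layer 2 (silty sand): t_2 = 1.46 × 0.12 / 1.108 = 0.1582 d
  layer 3 (karst limestone): t_3 = 9.06 × 0.08 / 1.108 = 0.6543 d
Total t = Σ t_i = 1.353 days.

1.35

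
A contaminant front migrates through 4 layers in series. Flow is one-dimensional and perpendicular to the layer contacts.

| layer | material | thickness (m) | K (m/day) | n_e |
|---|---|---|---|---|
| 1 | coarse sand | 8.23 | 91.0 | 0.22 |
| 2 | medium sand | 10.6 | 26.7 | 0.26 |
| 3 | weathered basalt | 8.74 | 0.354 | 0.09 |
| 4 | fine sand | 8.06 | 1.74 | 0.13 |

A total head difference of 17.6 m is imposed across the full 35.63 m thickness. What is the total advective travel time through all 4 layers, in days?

With flow normal to the layers, continuity requires the same specific discharge q through every layer.
Σ(b_i/K_i) = 8.23/91.0 + 10.6/26.7 + 8.74/0.354 + 8.06/1.74 = 29.81 d.
q = Δh / Σ(b_i/K_i) = 17.6 / 29.81 = 0.5904 m/day.
In each layer the seepage velocity is v_i = q/n_i, so the layer transit time is t_i = b_i·n_i / q:
  layer 1 (coarse sand): t_1 = 8.23 × 0.22 / 0.5904 = 3.067 d
  layer 2 (medium sand): t_2 = 10.6 × 0.26 / 0.5904 = 4.668 d
  layer 3 (weathered basalt): t_3 = 8.74 × 0.09 / 0.5904 = 1.332 d
  layer 4 (fine sand): t_4 = 8.06 × 0.13 / 0.5904 = 1.775 d
Total t = Σ t_i = 10.84 days.

10.8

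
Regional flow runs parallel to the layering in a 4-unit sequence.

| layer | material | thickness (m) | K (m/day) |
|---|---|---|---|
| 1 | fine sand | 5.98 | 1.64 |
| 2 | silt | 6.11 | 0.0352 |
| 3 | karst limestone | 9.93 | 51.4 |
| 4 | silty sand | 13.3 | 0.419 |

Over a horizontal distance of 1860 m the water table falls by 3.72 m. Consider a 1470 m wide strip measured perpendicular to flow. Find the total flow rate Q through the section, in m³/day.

Flow is parallel to layering, so each bed carries its own Darcy discharge and the transmissivities add.
Σ(K_i·b_i) = 1.64×5.98 + 0.0352×6.11 + 51.4×9.93 + 0.419×13.3 = 526.0 m²/day.
Hydraulic gradient i = Δh / L = 3.72 / 1860 = 0.002000.
Q = Σ(K_i·b_i) · W · i = 526.0 × 1470 × 0.002000 = 1546 m³/day.

1550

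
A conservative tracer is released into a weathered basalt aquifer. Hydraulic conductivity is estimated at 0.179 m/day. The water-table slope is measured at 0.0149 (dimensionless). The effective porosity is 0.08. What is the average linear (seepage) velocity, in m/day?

0.0333

Hydraulic gradient i = 0.0149.
Darcy flux q = K · i = 0.1790 × 0.01490 = 0.002667 m/day.
Seepage velocity v = q / n_e = 0.002667 / 0.08 = 0.03334 m/day.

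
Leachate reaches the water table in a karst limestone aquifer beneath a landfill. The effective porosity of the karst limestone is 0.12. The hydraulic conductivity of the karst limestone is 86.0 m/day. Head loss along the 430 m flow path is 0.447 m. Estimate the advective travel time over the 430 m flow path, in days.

Hydraulic gradient i = Δh / L = 0.447 / 430 = 0.001040.
Darcy flux q = K · i = 86.00 × 0.001040 = 0.08940 m/day.
Seepage velocity v = q / n_e = 0.08940 / 0.12 = 0.7450 m/day.
Travel time t = L / v = 430 / 0.7450 = 577.2 days.

577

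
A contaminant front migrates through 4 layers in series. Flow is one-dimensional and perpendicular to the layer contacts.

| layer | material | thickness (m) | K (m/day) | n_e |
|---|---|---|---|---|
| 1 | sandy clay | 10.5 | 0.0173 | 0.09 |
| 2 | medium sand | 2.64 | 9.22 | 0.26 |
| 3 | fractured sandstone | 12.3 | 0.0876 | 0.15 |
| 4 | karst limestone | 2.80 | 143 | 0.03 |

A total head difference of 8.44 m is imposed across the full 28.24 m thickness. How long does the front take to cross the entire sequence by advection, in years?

With flow normal to the layers, continuity requires the same specific discharge q through every layer.
Σ(b_i/K_i) = 10.5/0.0173 + 2.64/9.22 + 12.3/0.0876 + 2.80/143 = 747.7 d.
q = Δh / Σ(b_i/K_i) = 8.44 / 747.7 = 0.01129 m/day.
In each layer the seepage velocity is v_i = q/n_i, so the layer transit time is t_i = b_i·n_i / q:
  layer 1 (sandy clay): t_1 = 10.5 × 0.09 / 0.01129 = 83.71 d
  layer 2 (medium sand): t_2 = 2.64 × 0.26 / 0.01129 = 60.80 d
  layer 3 (fractured sandstone): t_3 = 12.3 × 0.15 / 0.01129 = 163.4 d
  layer 4 (karst limestone): t_4 = 2.80 × 0.03 / 0.01129 = 7.441 d
Total t = Σ t_i = 315.4 days = 0.8635 years.

0.864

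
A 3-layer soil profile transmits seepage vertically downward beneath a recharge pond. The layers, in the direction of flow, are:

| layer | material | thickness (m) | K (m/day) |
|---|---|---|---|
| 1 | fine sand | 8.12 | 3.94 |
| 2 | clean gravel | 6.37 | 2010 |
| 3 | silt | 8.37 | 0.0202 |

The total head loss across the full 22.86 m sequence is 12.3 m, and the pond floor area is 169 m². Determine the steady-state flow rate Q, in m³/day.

Flow is perpendicular to layering, so the layers act in series and the equivalent K is the thickness-weighted harmonic mean.
Total thickness L = 8.12 + 6.37 + 8.37 = 22.86 m.
Σ(b_i/K_i) = 8.12/3.94 + 6.37/2010 + 8.37/0.0202 = 416.4 d.
K_eq = L / Σ(b_i/K_i) = 22.86 / 416.4 = 0.05490 m/day.
Q = K_eq · A · (Δh/L) = 0.05490 × 169 × (12.3/22.86) = 4.992 m³/day.

4.99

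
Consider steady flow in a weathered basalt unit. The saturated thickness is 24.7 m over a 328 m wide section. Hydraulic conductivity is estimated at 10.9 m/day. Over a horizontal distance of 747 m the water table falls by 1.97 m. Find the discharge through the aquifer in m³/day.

233

Cross-sectional area A = 328 × 24.7 = 8102 m².
Hydraulic gradient i = Δh / L = 1.97 / 747 = 0.002637.
Darcy's law: Q = K · A · i = 10.90 × 8102 × 0.002637 = 232.9 m³/day.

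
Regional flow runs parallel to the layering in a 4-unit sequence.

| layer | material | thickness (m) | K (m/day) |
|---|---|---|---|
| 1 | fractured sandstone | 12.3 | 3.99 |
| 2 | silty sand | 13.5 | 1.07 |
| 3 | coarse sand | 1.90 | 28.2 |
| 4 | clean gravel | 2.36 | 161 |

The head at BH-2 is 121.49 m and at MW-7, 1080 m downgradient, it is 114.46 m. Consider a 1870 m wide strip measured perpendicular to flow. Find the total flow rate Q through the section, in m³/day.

6050

Flow is parallel to layering, so each bed carries its own Darcy discharge and the transmissivities add.
Σ(K_i·b_i) = 3.99×12.3 + 1.07×13.5 + 28.2×1.90 + 161×2.36 = 497.1 m²/day.
Hydraulic gradient i = (121.49 − 114.46) / 1080 = 7.03 / 1080 = 0.006509.
Q = Σ(K_i·b_i) · W · i = 497.1 × 1870 × 0.006509 = 6050 m³/day.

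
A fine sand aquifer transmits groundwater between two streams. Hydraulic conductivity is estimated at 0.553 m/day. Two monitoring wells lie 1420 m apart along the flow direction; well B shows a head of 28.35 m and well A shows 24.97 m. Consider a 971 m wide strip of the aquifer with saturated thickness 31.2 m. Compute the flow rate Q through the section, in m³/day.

39.9

Cross-sectional area A = 971 × 31.2 = 30295 m².
Hydraulic gradient i = (28.35 − 24.97) / 1420 = 3.38 / 1420 = 0.002380.
Darcy's law: Q = K · A · i = 0.5530 × 30295 × 0.002380 = 39.88 m³/day.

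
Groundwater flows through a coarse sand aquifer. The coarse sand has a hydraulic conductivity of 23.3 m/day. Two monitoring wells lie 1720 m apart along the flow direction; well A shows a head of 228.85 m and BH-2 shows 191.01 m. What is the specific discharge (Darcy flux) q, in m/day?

0.513

Hydraulic gradient i = (228.85 − 191.01) / 1720 = 37.84 / 1720 = 0.02200.
Specific discharge q = K · i = 23.30 × 0.02200 = 0.5126 m/day.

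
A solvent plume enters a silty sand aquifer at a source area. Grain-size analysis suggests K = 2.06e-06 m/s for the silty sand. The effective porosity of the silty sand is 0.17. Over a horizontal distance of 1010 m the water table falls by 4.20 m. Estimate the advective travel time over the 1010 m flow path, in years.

Convert K: 2.06e-06 m/s × 86400 = 0.1780 m/day.
Hydraulic gradient i = Δh / L = 4.20 / 1010 = 0.004158.
Darcy flux q = K · i = 0.1780 × 0.004158 = 0.0007401 m/day.
Seepage velocity v = q / n_e = 0.0007401 / 0.17 = 0.004354 m/day.
Travel time t = L / v = 1010 / 0.004354 = 2.320e+05 days = 635.1 years.

635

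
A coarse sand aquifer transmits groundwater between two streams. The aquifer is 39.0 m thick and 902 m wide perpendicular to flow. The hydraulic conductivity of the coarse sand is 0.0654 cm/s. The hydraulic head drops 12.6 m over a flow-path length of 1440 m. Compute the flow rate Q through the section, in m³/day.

17400

Convert K: 0.0654 cm/s × 864 = 56.51 m/day.
Cross-sectional area A = 902 × 39.0 = 35178 m².
Hydraulic gradient i = Δh / L = 12.6 / 1440 = 0.008750.
Darcy's law: Q = K · A · i = 56.51 × 35178 × 0.008750 = 17393 m³/day.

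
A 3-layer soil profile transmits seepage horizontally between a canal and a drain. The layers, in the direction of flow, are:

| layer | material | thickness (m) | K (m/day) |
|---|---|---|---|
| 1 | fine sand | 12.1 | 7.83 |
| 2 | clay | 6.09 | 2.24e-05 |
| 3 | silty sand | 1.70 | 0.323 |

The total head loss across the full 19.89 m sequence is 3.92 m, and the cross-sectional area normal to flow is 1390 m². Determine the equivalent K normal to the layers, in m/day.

7.32e-05

Flow is perpendicular to layering, so the layers act in series and the equivalent K is the thickness-weighted harmonic mean.
Total thickness L = 12.1 + 6.09 + 1.70 = 19.89 m.
Σ(b_i/K_i) = 12.1/7.83 + 6.09/2.24e-05 + 1.70/0.323 = 2.719e+05 d.
K_eq = L / Σ(b_i/K_i) = 19.89 / 2.719e+05 = 7.316e-05 m/day.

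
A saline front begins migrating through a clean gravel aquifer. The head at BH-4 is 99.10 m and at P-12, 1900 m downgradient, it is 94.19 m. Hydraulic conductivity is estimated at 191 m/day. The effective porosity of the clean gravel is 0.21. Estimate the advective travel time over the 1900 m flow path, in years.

2.21

Hydraulic gradient i = (99.10 − 94.19) / 1900 = 4.91 / 1900 = 0.002584.
Darcy flux q = K · i = 191.0 × 0.002584 = 0.4936 m/day.
Seepage velocity v = q / n_e = 0.4936 / 0.21 = 2.350 m/day.
Travel time t = L / v = 1900 / 2.350 = 808.4 days = 2.213 years.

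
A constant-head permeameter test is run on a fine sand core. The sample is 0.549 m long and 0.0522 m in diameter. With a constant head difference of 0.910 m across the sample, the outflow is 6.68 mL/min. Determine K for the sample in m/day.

Cross-sectional area A = π·(d/2)² = π × (0.0522/2)² = 0.002140 m².
Convert discharge: 6.68 mL/min = 1.113e-07 m³/s.
Darcy's law rearranged: K = Q·L / (A·Δh) = 1.113e-07 × 0.549 / (0.002140 × 0.910) = 3.139e-05 m/s = 2.712 m/day.

2.71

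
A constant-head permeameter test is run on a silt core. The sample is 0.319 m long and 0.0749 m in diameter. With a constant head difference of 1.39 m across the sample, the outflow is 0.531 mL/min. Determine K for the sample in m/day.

Cross-sectional area A = π·(d/2)² = π × (0.0749/2)² = 0.004406 m².
Convert discharge: 0.531 mL/min = 8.850e-09 m³/s.
Darcy's law rearranged: K = Q·L / (A·Δh) = 8.850e-09 × 0.319 / (0.004406 × 1.39) = 4.610e-07 m/s = 0.03983 m/day.

0.0398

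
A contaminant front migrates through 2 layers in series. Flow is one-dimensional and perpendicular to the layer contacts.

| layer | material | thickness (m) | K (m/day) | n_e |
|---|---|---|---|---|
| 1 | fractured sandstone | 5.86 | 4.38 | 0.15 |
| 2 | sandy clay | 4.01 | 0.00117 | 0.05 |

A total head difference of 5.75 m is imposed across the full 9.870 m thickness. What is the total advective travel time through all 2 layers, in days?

644

With flow normal to the layers, continuity requires the same specific discharge q through every layer.
Σ(b_i/K_i) = 5.86/4.38 + 4.01/0.00117 = 3429 d.
q = Δh / Σ(b_i/K_i) = 5.75 / 3429 = 0.001677 m/day.
In each layer the seepage velocity is v_i = q/n_i, so the layer transit time is t_i = b_i·n_i / q:
  layer 1 (fractured sandstone): t_1 = 5.86 × 0.15 / 0.001677 = 524.1 d
  layer 2 (sandy clay): t_2 = 4.01 × 0.05 / 0.001677 = 119.6 d
Total t = Σ t_i = 643.7 days.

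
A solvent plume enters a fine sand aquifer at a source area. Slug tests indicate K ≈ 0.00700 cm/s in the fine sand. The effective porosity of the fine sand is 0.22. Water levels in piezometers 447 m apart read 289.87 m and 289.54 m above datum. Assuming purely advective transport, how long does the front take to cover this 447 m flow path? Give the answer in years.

Convert K: 0.00700 cm/s × 864 = 6.048 m/day.
Hydraulic gradient i = (289.87 − 289.54) / 447 = 0.33 / 447 = 0.0007383.
Darcy flux q = K · i = 6.048 × 0.0007383 = 0.004465 m/day.
Seepage velocity v = q / n_e = 0.004465 / 0.22 = 0.02030 m/day.
Travel time t = L / v = 447 / 0.02030 = 22025 days = 60.30 years.

60.3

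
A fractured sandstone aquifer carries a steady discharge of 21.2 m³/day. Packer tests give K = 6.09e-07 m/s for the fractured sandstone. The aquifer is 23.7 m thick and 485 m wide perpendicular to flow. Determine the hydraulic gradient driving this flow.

Convert K: 6.09e-07 m/s × 86400 = 0.05262 m/day.
Cross-sectional area A = 485 × 23.7 = 11494 m².
From Q = K·A·i, i = Q / (K·A) = 21.2 / (0.05262 × 11494) = 0.03505.

0.0351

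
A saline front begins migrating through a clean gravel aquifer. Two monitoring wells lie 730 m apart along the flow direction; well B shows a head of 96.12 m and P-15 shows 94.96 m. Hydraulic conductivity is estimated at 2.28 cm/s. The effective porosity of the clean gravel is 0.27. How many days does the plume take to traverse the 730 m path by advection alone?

Convert K: 2.28 cm/s × 864 = 1970 m/day.
Hydraulic gradient i = (96.12 − 94.96) / 730 = 1.16 / 730 = 0.001589.
Darcy flux q = K · i = 1970 × 0.001589 = 3.130 m/day.
Seepage velocity v = q / n_e = 3.130 / 0.27 = 11.59 m/day.
Travel time t = L / v = 730 / 11.59 = 62.97 days.

63.0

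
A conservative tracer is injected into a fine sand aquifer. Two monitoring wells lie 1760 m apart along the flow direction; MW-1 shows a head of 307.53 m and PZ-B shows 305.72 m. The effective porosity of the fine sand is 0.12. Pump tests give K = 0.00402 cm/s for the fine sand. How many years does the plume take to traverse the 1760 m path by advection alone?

Convert K: 0.00402 cm/s × 864 = 3.473 m/day.
Hydraulic gradient i = (307.53 − 305.72) / 1760 = 1.81 / 1760 = 0.001028.
Darcy flux q = K · i = 3.473 × 0.001028 = 0.003572 m/day.
Seepage velocity v = q / n_e = 0.003572 / 0.12 = 0.02977 m/day.
Travel time t = L / v = 1760 / 0.02977 = 59127 days = 161.9 years.

162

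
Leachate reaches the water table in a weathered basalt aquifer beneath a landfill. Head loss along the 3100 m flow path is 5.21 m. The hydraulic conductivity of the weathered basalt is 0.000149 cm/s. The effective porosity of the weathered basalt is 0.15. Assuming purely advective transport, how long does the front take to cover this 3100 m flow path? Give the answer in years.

Convert K: 0.000149 cm/s × 864 = 0.1287 m/day.
Hydraulic gradient i = Δh / L = 5.21 / 3100 = 0.001681.
Darcy flux q = K · i = 0.1287 × 0.001681 = 0.0002164 m/day.
Seepage velocity v = q / n_e = 0.0002164 / 0.15 = 0.001442 m/day.
Travel time t = L / v = 3100 / 0.001442 = 2.149e+06 days = 5884 years.

5880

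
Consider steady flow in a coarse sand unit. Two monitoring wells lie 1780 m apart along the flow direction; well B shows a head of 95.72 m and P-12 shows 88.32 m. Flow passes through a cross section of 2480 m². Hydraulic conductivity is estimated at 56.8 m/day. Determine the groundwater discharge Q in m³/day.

586

Hydraulic gradient i = (95.72 − 88.32) / 1780 = 7.4 / 1780 = 0.004157.
Darcy's law: Q = K · A · i = 56.80 × 2480 × 0.004157 = 585.6 m³/day.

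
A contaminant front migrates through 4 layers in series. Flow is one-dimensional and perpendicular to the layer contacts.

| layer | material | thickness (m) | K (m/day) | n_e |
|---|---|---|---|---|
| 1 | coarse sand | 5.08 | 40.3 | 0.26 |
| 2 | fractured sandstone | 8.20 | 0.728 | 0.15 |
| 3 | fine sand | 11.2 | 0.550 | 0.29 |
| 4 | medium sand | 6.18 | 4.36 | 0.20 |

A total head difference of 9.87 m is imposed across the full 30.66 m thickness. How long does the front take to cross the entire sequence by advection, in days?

23.6

With flow normal to the layers, continuity requires the same specific discharge q through every layer.
Σ(b_i/K_i) = 5.08/40.3 + 8.20/0.728 + 11.2/0.550 + 6.18/4.36 = 33.17 d.
q = Δh / Σ(b_i/K_i) = 9.87 / 33.17 = 0.2976 m/day.
In each layer the seepage velocity is v_i = q/n_i, so the layer transit time is t_i = b_i·n_i / q:
  layer 1 (coarse sand): t_1 = 5.08 × 0.26 / 0.2976 = 4.439 d
  layer 2 (fractured sandstone): t_2 = 8.20 × 0.15 / 0.2976 = 4.134 d
  layer 3 (fine sand): t_3 = 11.2 × 0.29 / 0.2976 = 10.92 d
  layer 4 (medium sand): t_4 = 6.18 × 0.20 / 0.2976 = 4.154 d
Total t = Σ t_i = 23.64 days.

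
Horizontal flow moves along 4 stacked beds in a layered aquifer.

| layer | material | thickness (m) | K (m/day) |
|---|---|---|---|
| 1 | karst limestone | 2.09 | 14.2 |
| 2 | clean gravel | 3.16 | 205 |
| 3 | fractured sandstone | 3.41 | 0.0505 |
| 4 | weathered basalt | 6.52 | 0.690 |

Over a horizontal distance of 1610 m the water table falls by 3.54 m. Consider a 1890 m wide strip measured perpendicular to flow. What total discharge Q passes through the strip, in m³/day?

2830

Flow is parallel to layering, so each bed carries its own Darcy discharge and the transmissivities add.
Σ(K_i·b_i) = 14.2×2.09 + 205×3.16 + 0.0505×3.41 + 0.690×6.52 = 682.1 m²/day.
Hydraulic gradient i = Δh / L = 3.54 / 1610 = 0.002199.
Q = Σ(K_i·b_i) · W · i = 682.1 × 1890 × 0.002199 = 2835 m³/day.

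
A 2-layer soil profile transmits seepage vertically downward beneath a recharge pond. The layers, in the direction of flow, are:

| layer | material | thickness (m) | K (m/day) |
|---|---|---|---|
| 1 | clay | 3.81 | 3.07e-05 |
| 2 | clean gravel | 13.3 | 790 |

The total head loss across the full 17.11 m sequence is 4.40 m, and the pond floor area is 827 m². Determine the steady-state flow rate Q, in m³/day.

Flow is perpendicular to layering, so the layers act in series and the equivalent K is the thickness-weighted harmonic mean.
Total thickness L = 3.81 + 13.3 = 17.11 m.
Σ(b_i/K_i) = 3.81/3.07e-05 + 13.3/790 = 1.241e+05 d.
K_eq = L / Σ(b_i/K_i) = 17.11 / 1.241e+05 = 0.0001379 m/day.
Q = K_eq · A · (Δh/L) = 0.0001379 × 827 × (4.40/17.11) = 0.02932 m³/day.

0.0293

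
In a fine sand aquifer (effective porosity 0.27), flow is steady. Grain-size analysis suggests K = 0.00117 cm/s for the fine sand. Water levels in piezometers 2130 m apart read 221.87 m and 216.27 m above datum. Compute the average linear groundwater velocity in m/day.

0.00984

Convert K: 0.00117 cm/s × 864 = 1.011 m/day.
Hydraulic gradient i = (221.87 − 216.27) / 2130 = 5.6 / 2130 = 0.002629.
Darcy flux q = K · i = 1.011 × 0.002629 = 0.002658 m/day.
Seepage velocity v = q / n_e = 0.002658 / 0.27 = 0.009843 m/day.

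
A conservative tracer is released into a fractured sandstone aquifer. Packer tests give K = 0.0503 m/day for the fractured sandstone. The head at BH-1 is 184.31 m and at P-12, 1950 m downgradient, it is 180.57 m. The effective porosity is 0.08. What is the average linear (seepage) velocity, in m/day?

Hydraulic gradient i = (184.31 − 180.57) / 1950 = 3.74 / 1950 = 0.001918.
Darcy flux q = K · i = 0.05030 × 0.001918 = 9.647e-05 m/day.
Seepage velocity v = q / n_e = 9.647e-05 / 0.08 = 0.001206 m/day.

0.00121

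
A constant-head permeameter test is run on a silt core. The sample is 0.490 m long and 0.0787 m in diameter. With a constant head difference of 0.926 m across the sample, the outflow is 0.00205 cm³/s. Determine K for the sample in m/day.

Cross-sectional area A = π·(d/2)² = π × (0.0787/2)² = 0.004865 m².
Convert discharge: 0.00205 cm³/s = 2.050e-09 m³/s.
Darcy's law rearranged: K = Q·L / (A·Δh) = 2.050e-09 × 0.490 / (0.004865 × 0.926) = 2.230e-07 m/s = 0.01927 m/day.

0.0193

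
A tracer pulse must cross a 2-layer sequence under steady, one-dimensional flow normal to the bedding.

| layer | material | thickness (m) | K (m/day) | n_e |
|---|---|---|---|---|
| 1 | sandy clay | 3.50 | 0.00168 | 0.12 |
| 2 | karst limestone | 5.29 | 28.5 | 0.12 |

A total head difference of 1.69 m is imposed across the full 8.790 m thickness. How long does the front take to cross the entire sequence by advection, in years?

3.56

With flow normal to the layers, continuity requires the same specific discharge q through every layer.
Σ(b_i/K_i) = 3.50/0.00168 + 5.29/28.5 = 2084 d.
q = Δh / Σ(b_i/K_i) = 1.69 / 2084 = 0.0008111 m/day.
In each layer the seepage velocity is v_i = q/n_i, so the layer transit time is t_i = b_i·n_i / q:
  layer 1 (sandy clay): t_1 = 3.50 × 0.12 / 0.0008111 = 517.8 d
  layer 2 (karst limestone): t_2 = 5.29 × 0.12 / 0.0008111 = 782.6 d
Total t = Σ t_i = 1300 days = 3.560 years.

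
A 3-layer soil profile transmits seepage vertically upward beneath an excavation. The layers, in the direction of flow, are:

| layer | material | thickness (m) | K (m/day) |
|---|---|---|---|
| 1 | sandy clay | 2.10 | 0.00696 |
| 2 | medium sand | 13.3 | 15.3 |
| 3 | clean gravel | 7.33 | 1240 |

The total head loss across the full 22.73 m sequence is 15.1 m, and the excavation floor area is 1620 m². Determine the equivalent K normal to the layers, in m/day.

0.0751

Flow is perpendicular to layering, so the layers act in series and the equivalent K is the thickness-weighted harmonic mean.
Total thickness L = 2.10 + 13.3 + 7.33 = 22.73 m.
Σ(b_i/K_i) = 2.10/0.00696 + 13.3/15.3 + 7.33/1240 = 302.6 d.
K_eq = L / Σ(b_i/K_i) = 22.73 / 302.6 = 0.07512 m/day.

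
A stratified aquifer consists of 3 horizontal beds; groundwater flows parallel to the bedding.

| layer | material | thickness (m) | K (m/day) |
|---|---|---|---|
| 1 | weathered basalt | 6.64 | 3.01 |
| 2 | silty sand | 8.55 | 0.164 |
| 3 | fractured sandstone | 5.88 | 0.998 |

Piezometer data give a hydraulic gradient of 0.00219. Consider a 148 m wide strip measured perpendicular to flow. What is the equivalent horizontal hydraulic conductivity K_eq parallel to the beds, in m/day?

Flow is parallel to layering, so each bed carries its own Darcy discharge and the transmissivities add.
Σ(K_i·b_i) = 3.01×6.64 + 0.164×8.55 + 0.998×5.88 = 27.26 m²/day.
Total thickness b = 21.07 m, so K_eq = Σ(K_i·b_i)/b = 1.294 m/day.

1.29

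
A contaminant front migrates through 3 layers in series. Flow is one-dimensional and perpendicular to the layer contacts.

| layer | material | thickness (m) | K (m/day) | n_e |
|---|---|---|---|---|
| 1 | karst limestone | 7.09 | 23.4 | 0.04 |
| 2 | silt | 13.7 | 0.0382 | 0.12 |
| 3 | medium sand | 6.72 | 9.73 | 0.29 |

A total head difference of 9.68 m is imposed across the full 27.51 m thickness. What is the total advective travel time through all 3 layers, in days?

144

With flow normal to the layers, continuity requires the same specific discharge q through every layer.
Σ(b_i/K_i) = 7.09/23.4 + 13.7/0.0382 + 6.72/9.73 = 359.6 d.
q = Δh / Σ(b_i/K_i) = 9.68 / 359.6 = 0.02692 m/day.
In each layer the seepage velocity is v_i = q/n_i, so the layer transit time is t_i = b_i·n_i / q:
  layer 1 (karst limestone): t_1 = 7.09 × 0.04 / 0.02692 = 10.54 d
  layer 2 (silt): t_2 = 13.7 × 0.12 / 0.02692 = 61.08 d
  layer 3 (medium sand): t_3 = 6.72 × 0.29 / 0.02692 = 72.40 d
Total t = Σ t_i = 144.0 days.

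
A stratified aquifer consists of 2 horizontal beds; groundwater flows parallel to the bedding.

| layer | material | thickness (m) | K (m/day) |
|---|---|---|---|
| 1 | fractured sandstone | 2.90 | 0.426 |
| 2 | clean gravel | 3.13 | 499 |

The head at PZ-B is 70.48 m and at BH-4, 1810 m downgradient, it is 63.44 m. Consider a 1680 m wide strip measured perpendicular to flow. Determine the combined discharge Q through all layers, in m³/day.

10200

Flow is parallel to layering, so each bed carries its own Darcy discharge and the transmissivities add.
Σ(K_i·b_i) = 0.426×2.90 + 499×3.13 = 1563 m²/day.
Hydraulic gradient i = (70.48 − 63.44) / 1810 = 7.04 / 1810 = 0.003890.
Q = Σ(K_i·b_i) · W · i = 1563 × 1680 × 0.003890 = 10214 m³/day.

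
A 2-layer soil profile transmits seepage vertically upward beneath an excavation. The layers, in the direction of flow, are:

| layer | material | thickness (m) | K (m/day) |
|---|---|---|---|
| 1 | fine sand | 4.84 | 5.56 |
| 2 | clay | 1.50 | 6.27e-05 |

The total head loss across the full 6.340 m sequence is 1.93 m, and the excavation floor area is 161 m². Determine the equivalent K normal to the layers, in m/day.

Flow is perpendicular to layering, so the layers act in series and the equivalent K is the thickness-weighted harmonic mean.
Total thickness L = 4.84 + 1.50 = 6.340 m.
Σ(b_i/K_i) = 4.84/5.56 + 1.50/6.27e-05 = 23924 d.
K_eq = L / Σ(b_i/K_i) = 6.340 / 23924 = 0.0002650 m/day.

0.000265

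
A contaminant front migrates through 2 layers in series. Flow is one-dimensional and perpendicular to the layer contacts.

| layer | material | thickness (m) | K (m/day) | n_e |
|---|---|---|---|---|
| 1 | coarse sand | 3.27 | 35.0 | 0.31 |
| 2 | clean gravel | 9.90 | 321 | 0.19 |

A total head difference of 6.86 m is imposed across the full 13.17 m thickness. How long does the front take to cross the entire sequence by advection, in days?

0.0524

With flow normal to the layers, continuity requires the same specific discharge q through every layer.
Σ(b_i/K_i) = 3.27/35.0 + 9.90/321 = 0.1243 d.
q = Δh / Σ(b_i/K_i) = 6.86 / 0.1243 = 55.20 m/day.
In each layer the seepage velocity is v_i = q/n_i, so the layer transit time is t_i = b_i·n_i / q:
  layer 1 (coarse sand): t_1 = 3.27 × 0.31 / 55.20 = 0.01836 d
  layer 2 (clean gravel): t_2 = 9.90 × 0.19 / 55.20 = 0.03407 d
Total t = Σ t_i = 0.05244 days.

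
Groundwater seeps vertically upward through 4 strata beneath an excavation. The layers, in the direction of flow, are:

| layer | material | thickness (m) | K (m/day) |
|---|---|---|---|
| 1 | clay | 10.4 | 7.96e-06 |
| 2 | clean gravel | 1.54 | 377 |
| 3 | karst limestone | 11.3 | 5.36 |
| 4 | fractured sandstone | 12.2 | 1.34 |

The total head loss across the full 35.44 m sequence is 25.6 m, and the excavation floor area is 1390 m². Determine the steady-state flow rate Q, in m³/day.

Flow is perpendicular to layering, so the layers act in series and the equivalent K is the thickness-weighted harmonic mean.
Total thickness L = 10.4 + 1.54 + 11.3 + 12.2 = 35.44 m.
Σ(b_i/K_i) = 10.4/7.96e-06 + 1.54/377 + 11.3/5.36 + 12.2/1.34 = 1.307e+06 d.
K_eq = L / Σ(b_i/K_i) = 35.44 / 1.307e+06 = 2.712e-05 m/day.
Q = K_eq · A · (Δh/L) = 2.712e-05 × 1390 × (25.6/35.44) = 0.02724 m³/day.

0.0272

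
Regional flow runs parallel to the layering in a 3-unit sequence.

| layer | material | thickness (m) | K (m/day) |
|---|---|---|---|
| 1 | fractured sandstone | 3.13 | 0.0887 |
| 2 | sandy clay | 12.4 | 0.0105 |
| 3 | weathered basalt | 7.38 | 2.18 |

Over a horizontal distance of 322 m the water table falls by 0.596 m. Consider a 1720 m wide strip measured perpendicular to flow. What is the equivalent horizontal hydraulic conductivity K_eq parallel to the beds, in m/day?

Flow is parallel to layering, so each bed carries its own Darcy discharge and the transmissivities add.
Σ(K_i·b_i) = 0.0887×3.13 + 0.0105×12.4 + 2.18×7.38 = 16.50 m²/day.
Total thickness b = 22.91 m, so K_eq = Σ(K_i·b_i)/b = 0.7200 m/day.

0.720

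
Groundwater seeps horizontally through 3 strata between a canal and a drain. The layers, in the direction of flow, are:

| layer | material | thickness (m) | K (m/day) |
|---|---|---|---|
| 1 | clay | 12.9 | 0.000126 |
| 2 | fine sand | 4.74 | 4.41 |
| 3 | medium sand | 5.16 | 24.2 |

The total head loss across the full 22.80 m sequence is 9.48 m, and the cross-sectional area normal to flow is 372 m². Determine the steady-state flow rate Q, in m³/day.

Flow is perpendicular to layering, so the layers act in series and the equivalent K is the thickness-weighted harmonic mean.
Total thickness L = 12.9 + 4.74 + 5.16 = 22.80 m.
Σ(b_i/K_i) = 12.9/0.000126 + 4.74/4.41 + 5.16/24.2 = 1.024e+05 d.
K_eq = L / Σ(b_i/K_i) = 22.80 / 1.024e+05 = 0.0002227 m/day.
Q = K_eq · A · (Δh/L) = 0.0002227 × 372 × (9.48/22.80) = 0.03445 m³/day.

0.0344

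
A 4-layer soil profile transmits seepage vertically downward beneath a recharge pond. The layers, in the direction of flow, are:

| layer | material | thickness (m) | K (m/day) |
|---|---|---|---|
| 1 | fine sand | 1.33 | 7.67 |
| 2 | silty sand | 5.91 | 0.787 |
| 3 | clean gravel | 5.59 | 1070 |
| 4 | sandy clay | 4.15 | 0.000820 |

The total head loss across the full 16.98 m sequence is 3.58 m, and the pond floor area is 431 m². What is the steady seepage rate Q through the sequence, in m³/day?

0.304

Flow is perpendicular to layering, so the layers act in series and the equivalent K is the thickness-weighted harmonic mean.
Total thickness L = 1.33 + 5.91 + 5.59 + 4.15 = 16.98 m.
Σ(b_i/K_i) = 1.33/7.67 + 5.91/0.787 + 5.59/1070 + 4.15/0.000820 = 5069 d.
K_eq = L / Σ(b_i/K_i) = 16.98 / 5069 = 0.003350 m/day.
Q = K_eq · A · (Δh/L) = 0.003350 × 431 × (3.58/16.98) = 0.3044 m³/day.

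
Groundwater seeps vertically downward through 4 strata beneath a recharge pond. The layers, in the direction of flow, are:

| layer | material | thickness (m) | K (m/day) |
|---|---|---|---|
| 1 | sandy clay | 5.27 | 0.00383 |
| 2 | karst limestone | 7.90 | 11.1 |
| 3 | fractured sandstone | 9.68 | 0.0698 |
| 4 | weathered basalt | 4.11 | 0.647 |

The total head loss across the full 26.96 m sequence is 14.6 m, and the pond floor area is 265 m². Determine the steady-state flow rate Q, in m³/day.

Flow is perpendicular to layering, so the layers act in series and the equivalent K is the thickness-weighted harmonic mean.
Total thickness L = 5.27 + 7.90 + 9.68 + 4.11 = 26.96 m.
Σ(b_i/K_i) = 5.27/0.00383 + 7.90/11.1 + 9.68/0.0698 + 4.11/0.647 = 1522 d.
K_eq = L / Σ(b_i/K_i) = 26.96 / 1522 = 0.01772 m/day.
Q = K_eq · A · (Δh/L) = 0.01772 × 265 × (14.6/26.96) = 2.543 m³/day.

2.54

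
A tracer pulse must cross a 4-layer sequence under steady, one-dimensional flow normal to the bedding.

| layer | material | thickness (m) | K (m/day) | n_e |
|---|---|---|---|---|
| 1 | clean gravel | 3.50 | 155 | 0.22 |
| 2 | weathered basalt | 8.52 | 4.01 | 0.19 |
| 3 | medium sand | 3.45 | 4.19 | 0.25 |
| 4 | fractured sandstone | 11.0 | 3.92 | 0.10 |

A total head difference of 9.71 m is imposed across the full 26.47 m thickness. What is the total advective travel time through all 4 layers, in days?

2.59

With flow normal to the layers, continuity requires the same specific discharge q through every layer.
Σ(b_i/K_i) = 3.50/155 + 8.52/4.01 + 3.45/4.19 + 11.0/3.92 = 5.777 d.
q = Δh / Σ(b_i/K_i) = 9.71 / 5.777 = 1.681 m/day.
In each layer the seepage velocity is v_i = q/n_i, so the layer transit time is t_i = b_i·n_i / q:
  layer 1 (clean gravel): t_1 = 3.50 × 0.22 / 1.681 = 0.4581 d
  layer 2 (weathered basalt): t_2 = 8.52 × 0.19 / 1.681 = 0.9631 d
  layer 3 (medium sand): t_3 = 3.45 × 0.25 / 1.681 = 0.5131 d
  layer 4 (fractured sandstone): t_4 = 11.0 × 0.10 / 1.681 = 0.6544 d
Total t = Σ t_i = 2.589 days.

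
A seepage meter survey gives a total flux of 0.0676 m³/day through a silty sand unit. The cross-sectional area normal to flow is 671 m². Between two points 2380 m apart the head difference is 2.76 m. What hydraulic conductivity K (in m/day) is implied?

Hydraulic gradient i = Δh / L = 2.76 / 2380 = 0.001160.
From Q = K·A·i, K = Q / (A·i) = 0.0676 / (671.0 × 0.001160) = 0.08687 m/day.

0.0869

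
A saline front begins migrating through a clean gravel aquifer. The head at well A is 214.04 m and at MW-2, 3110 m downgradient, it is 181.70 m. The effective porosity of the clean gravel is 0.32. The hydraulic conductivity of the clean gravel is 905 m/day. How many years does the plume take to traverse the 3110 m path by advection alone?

Hydraulic gradient i = (214.04 − 181.70) / 3110 = 32.34 / 3110 = 0.01040.
Darcy flux q = K · i = 905.0 × 0.01040 = 9.411 m/day.
Seepage velocity v = q / n_e = 9.411 / 0.32 = 29.41 m/day.
Travel time t = L / v = 3110 / 29.41 = 105.8 days = 0.2895 years.

0.290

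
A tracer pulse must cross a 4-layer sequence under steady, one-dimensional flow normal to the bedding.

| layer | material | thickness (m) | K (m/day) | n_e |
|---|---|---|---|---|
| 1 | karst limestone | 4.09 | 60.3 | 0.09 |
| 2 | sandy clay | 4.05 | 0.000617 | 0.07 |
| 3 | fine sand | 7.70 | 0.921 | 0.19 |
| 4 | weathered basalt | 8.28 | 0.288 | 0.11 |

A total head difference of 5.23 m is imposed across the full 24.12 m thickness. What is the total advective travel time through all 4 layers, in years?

With flow normal to the layers, continuity requires the same specific discharge q through every layer.
Σ(b_i/K_i) = 4.09/60.3 + 4.05/0.000617 + 7.70/0.921 + 8.28/0.288 = 6601 d.
q = Δh / Σ(b_i/K_i) = 5.23 / 6601 = 0.0007923 m/day.
In each layer the seepage velocity is v_i = q/n_i, so the layer transit time is t_i = b_i·n_i / q:
  layer 1 (karst limestone): t_1 = 4.09 × 0.09 / 0.0007923 = 464.6 d
  layer 2 (sandy clay): t_2 = 4.05 × 0.07 / 0.0007923 = 357.8 d
  layer 3 (fine sand): t_3 = 7.70 × 0.19 / 0.0007923 = 1847 d
  layer 4 (weathered basalt): t_4 = 8.28 × 0.11 / 0.0007923 = 1150 d
Total t = Σ t_i = 3819 days = 10.45 years.

10.5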